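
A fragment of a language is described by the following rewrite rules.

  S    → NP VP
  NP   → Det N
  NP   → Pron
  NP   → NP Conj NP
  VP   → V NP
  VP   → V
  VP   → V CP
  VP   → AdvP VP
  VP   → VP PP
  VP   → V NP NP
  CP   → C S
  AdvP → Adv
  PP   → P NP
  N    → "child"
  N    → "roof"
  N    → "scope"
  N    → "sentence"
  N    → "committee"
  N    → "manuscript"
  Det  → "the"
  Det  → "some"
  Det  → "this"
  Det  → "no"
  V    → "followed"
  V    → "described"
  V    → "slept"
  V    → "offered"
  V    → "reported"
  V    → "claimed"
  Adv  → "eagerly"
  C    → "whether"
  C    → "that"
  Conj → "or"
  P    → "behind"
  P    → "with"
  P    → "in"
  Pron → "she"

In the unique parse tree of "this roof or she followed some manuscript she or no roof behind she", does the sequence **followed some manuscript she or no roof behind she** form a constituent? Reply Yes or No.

Yes

[S [NP [NP [Det this] [N roof]] [Conj or] [NP [Pron she]]] [VP [VP [V followed] [NP [Det some] [N manuscript]] [NP [NP [Pron she]] [Conj or] [NP [Det no] [N roof]]]] [PP [P behind] [NP [Pron she]]]]]
The words 'followed some manuscript she or no roof behind she' are exhaustively dominated by a single VP node (built by VP → VP PP), so they form a constituent.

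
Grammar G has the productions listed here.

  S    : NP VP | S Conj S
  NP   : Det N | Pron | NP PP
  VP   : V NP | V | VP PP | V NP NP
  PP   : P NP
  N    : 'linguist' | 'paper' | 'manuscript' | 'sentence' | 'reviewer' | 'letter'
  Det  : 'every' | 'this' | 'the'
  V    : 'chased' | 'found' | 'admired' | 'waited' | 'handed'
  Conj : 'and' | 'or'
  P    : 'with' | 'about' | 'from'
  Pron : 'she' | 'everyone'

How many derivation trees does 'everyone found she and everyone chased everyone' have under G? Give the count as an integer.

[S [S [NP [Pron everyone]] [VP [V found] [NP [Pron she]]]] [Conj and] [S [NP [Pron everyone]] [VP [V chased] [NP [Pron everyone]]]]]
No rule offers an alternative attachment or grouping for any span, so this is the only derivation.

1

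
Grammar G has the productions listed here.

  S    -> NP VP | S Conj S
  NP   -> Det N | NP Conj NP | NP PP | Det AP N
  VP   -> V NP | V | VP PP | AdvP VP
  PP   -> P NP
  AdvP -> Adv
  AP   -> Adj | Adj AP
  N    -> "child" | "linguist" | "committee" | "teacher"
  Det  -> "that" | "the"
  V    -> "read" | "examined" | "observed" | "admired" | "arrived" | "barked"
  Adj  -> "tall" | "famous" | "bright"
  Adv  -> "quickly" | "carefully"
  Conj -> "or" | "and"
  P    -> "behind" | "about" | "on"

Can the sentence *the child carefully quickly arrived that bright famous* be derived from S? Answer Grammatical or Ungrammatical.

For S → NP VP, the only prefix that parses as NP is 'the child', but the remainder 'carefully quickly arrived that bright famous' is not a VP under these rules. The alternative S rule S → S Conj S likewise has no satisfying split.

Ungrammatical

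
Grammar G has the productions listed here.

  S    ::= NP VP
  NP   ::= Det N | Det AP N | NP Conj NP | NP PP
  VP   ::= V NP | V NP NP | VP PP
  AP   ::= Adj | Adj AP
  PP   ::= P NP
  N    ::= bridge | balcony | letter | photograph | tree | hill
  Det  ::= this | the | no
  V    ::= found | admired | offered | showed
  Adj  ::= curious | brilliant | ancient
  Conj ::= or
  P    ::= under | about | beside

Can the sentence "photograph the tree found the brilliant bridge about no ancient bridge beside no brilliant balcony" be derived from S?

For S → NP VP, no prefix of the string parses as an NP.

Ungrammatical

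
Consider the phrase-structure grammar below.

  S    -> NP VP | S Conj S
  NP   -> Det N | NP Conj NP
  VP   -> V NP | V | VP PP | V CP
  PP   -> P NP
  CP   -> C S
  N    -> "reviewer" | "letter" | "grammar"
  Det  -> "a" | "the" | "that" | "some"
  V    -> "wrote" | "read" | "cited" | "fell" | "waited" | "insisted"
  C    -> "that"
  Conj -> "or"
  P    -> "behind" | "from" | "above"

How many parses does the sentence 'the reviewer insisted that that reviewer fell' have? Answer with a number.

1

[S [NP [Det the] [N reviewer]] [VP [V insisted] [CP [C that] [S [NP [Det that] [N reviewer]] [VP [V fell]]]]]]
No rule offers an alternative attachment or grouping for any span, so this is the only derivation.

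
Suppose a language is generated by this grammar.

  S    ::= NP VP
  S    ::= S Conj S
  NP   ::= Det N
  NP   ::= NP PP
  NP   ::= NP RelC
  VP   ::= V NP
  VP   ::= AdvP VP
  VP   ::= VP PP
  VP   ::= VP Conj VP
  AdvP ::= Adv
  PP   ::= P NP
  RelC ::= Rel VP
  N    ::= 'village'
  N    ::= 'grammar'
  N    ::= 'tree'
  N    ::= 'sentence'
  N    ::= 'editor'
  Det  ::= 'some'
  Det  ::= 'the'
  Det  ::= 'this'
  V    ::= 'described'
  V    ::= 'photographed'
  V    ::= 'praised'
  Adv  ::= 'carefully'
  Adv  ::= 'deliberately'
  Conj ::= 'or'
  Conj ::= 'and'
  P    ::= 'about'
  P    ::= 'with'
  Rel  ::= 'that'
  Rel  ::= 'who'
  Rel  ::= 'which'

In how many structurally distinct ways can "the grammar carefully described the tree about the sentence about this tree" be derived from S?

9

Two of the 9 distinct bracketings:
[S [NP [Det the] [N grammar]] [VP [AdvP [Adv carefully]] [VP [V described] [NP [NP [Det the] [N tree]] [PP [P about] [NP [NP [Det the] [N sentence]] [PP [P about] [NP [Det this] [N tree]]]]]]]]]
[S [NP [Det the] [N grammar]] [VP [AdvP [Adv carefully]] [VP [V described] [NP [NP [NP [Det the] [N tree]] [PP [P about] [NP [Det the] [N sentence]]]] [PP [P about] [NP [Det this] [N tree]]]]]]]
The trees differ in how a recursive rule is bracketed over the same span.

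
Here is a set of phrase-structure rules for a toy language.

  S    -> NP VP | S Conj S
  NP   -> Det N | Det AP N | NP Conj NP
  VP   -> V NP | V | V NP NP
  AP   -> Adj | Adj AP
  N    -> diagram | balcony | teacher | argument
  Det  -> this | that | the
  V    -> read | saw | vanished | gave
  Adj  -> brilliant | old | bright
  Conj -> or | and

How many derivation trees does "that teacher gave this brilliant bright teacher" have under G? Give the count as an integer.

1

[S [NP [Det that] [N teacher]] [VP [V gave] [NP [Det this] [AP [Adj brilliant] [AP [Adj bright]]] [N teacher]]]]
No rule offers an alternative attachment or grouping for any span, so this is the only derivation.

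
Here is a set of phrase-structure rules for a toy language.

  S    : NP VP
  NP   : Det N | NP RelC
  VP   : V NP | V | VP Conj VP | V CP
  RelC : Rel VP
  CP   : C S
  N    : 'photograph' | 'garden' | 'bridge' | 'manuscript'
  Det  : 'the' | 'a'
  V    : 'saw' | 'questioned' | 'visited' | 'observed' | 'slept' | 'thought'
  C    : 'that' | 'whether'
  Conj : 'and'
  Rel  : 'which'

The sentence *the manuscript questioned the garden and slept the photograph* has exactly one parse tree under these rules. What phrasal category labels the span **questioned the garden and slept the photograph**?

VP

S
  NP
    Det: the
    N: manuscript
  VP
    VP
      V: questioned
      NP
        Det: the
        N: garden
    Conj: and
    VP
      V: slept
      NP
        Det: the
        N: photograph
The span 'questioned the garden and slept the photograph' is the VP node built by VP → VP Conj VP.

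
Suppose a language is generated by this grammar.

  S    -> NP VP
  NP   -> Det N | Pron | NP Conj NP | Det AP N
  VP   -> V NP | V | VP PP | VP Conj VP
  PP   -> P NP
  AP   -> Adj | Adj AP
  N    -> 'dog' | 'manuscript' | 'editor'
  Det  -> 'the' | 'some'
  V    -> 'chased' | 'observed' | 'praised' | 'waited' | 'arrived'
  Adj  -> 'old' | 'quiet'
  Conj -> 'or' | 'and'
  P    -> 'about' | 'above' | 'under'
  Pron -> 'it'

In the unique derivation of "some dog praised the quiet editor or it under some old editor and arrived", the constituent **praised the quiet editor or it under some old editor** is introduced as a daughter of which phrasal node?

S
  NP
    Det: some
    N: dog
  VP
    VP
      VP
        V: praised
        NP
          NP
            Det: the
            AP
              Adj: quiet
            N: editor
          Conj: or
          NP
            Pron: it
      PP
        P: under
        NP
          Det: some
          AP
            Adj: old
          N: editor
    Conj: and
    VP
      V: arrived
The span 'praised the quiet editor or it under some old editor' is the VP node built by VP → VP PP.
Its mother is the VP built by VP → VP Conj VP.

VP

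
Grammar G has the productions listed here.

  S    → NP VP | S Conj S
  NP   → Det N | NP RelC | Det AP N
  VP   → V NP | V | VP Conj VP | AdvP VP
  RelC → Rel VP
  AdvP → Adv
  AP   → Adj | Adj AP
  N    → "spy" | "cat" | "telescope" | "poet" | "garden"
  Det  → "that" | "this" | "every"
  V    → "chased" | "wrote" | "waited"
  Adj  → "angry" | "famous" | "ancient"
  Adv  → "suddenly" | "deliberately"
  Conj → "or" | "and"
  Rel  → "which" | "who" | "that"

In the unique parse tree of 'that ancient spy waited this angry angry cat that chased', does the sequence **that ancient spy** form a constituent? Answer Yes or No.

[S [NP [Det that] [AP [Adj ancient]] [N spy]] [VP [V waited] [NP [NP [Det this] [AP [Adj angry] [AP [Adj angry]]] [N cat]] [RelC [Rel that] [VP [V chased]]]]]]
The words 'that ancient spy' are exhaustively dominated by a single NP node (built by NP → Det AP N), so they form a constituent.

Yes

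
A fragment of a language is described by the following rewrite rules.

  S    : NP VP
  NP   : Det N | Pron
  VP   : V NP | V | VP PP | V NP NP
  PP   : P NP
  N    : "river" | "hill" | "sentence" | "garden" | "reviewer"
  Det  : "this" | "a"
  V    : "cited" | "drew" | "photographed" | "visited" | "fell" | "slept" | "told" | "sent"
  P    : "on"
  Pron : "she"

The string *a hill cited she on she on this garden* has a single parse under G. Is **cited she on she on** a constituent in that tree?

No

[S [NP [Det a] [N hill]] [VP [VP [VP [V cited] [NP [Pron she]]] [PP [P on] [NP [Pron she]]]] [PP [P on] [NP [Det this] [N garden]]]]]
The smallest constituent containing 'cited she on she on' is the VP spanning 'cited she on she on this garden'; no single node in the tree dominates exactly the given words.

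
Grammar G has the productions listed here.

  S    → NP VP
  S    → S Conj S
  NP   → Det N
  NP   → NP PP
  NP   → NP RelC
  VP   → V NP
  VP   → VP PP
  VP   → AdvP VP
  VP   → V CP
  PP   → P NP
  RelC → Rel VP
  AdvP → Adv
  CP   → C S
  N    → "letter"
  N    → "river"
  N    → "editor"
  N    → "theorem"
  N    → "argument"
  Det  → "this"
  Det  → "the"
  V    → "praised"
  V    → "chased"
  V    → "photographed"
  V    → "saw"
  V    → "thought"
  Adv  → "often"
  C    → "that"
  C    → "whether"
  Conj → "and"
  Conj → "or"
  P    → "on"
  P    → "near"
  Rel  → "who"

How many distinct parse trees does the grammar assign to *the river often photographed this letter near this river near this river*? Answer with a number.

9

Two of the 9 distinct bracketings:
[S [NP [Det the] [N river]] [VP [VP [AdvP [Adv often]] [VP [V photographed] [NP [Det this] [N letter]]]] [PP [P near] [NP [NP [Det this] [N river]] [PP [P near] [NP [Det this] [N river]]]]]]]
[S [NP [Det the] [N river]] [VP [VP [VP [AdvP [Adv often]] [VP [V photographed] [NP [Det this] [N letter]]]] [PP [P near] [NP [Det this] [N river]]]] [PP [P near] [NP [Det this] [N river]]]]]
The difference turns on whether NP → NP PP is used at the relevant span, versus an alternative expansion of NP.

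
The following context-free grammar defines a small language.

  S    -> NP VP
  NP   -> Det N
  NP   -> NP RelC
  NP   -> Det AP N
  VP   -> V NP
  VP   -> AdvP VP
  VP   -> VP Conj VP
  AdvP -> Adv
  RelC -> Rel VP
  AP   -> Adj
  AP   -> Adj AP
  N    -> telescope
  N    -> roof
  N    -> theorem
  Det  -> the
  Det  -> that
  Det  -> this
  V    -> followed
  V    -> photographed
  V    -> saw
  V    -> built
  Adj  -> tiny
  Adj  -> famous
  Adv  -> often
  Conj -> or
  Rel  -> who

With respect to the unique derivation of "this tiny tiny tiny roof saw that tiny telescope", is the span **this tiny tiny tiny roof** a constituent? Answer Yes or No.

Yes

[S [NP [Det this] [AP [Adj tiny] [AP [Adj tiny] [AP [Adj tiny]]]] [N roof]] [VP [V saw] [NP [Det that] [AP [Adj tiny]] [N telescope]]]]
The words 'this tiny tiny tiny roof' are exhaustively dominated by a single NP node (built by NP → Det AP N), so they form a constituent.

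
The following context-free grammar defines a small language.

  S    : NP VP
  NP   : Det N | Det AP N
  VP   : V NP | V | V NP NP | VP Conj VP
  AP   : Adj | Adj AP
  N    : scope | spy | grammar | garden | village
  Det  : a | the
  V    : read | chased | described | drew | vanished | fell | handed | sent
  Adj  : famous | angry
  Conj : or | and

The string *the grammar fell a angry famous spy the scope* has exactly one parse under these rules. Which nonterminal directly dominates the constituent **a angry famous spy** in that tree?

[S [NP [Det the] [N grammar]] [VP [V fell] [NP [Det a] [AP [Adj angry] [AP [Adj famous]]] [N spy]] [NP [Det the] [N scope]]]]
The span 'a angry famous spy' is the NP node built by NP → Det AP N.
Its mother is the VP built by VP → V NP NP.

VP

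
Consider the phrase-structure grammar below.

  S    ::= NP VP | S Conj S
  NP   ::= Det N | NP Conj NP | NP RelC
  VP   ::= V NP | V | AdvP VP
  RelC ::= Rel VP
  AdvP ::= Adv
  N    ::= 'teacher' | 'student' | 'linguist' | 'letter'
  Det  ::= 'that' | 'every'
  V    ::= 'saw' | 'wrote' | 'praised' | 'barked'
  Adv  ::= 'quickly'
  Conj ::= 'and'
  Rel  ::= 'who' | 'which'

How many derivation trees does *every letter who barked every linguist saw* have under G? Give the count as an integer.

[S [NP [NP [Det every] [N letter]] [RelC [Rel who] [VP [V barked] [NP [Det every] [N linguist]]]]] [VP [V saw]]]
No rule offers an alternative attachment or grouping for any span, so this is the only derivation.

1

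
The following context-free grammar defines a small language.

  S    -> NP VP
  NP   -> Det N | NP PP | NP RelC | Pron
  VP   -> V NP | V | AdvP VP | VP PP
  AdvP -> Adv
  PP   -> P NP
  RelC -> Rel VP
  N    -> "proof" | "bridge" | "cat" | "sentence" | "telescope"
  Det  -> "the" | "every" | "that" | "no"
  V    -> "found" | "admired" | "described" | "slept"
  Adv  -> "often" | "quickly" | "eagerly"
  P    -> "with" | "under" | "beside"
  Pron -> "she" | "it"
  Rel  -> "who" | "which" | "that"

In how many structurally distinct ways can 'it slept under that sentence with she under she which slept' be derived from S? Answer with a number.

Two of the 9 distinct bracketings:
[S [NP [Pron it]] [VP [VP [V slept]] [PP [P under] [NP [NP [Det that] [N sentence]] [PP [P with] [NP [NP [Pron she]] [PP [P under] [NP [NP [Pron she]] [RelC [Rel which] [VP [V slept]]]]]]]]]]]
[S [NP [Pron it]] [VP [VP [V slept]] [PP [P under] [NP [NP [Det that] [N sentence]] [PP [P with] [NP [NP [NP [Pron she]] [PP [P under] [NP [Pron she]]]] [RelC [Rel which] [VP [V slept]]]]]]]]]
The trees differ in how a recursive rule is bracketed over the same span.

9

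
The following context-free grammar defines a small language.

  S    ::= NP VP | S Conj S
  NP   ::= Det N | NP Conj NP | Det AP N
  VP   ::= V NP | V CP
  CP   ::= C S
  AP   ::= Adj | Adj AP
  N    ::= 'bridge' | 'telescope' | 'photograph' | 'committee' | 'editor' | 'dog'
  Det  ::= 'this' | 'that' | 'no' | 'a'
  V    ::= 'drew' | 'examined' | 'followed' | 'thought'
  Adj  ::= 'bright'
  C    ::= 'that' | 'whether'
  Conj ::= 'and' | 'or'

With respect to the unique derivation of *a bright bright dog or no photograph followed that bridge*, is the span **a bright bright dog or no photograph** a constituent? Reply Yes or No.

Yes

[S [NP [NP [Det a] [AP [Adj bright] [AP [Adj bright]]] [N dog]] [Conj or] [NP [Det no] [N photograph]]] [VP [V followed] [NP [Det that] [N bridge]]]]
The words 'a bright bright dog or no photograph' are exhaustively dominated by a single NP node (built by NP → NP Conj NP), so they form a constituent.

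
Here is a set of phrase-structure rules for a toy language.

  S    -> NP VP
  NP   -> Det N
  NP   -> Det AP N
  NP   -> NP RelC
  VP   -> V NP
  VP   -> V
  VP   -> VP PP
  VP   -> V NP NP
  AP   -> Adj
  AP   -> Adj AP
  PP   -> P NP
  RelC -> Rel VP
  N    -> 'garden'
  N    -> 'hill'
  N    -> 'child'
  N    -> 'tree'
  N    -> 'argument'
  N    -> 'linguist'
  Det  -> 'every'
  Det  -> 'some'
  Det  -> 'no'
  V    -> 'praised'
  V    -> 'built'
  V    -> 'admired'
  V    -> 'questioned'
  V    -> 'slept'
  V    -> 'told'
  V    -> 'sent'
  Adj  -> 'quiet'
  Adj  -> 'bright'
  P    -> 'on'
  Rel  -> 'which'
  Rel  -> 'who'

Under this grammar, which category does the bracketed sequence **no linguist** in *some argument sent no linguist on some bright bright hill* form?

NP

S
  NP
    Det: some
    N: argument
  VP
    VP
      V: sent
      NP
        Det: no
        N: linguist
    PP
      P: on
      NP
        Det: some
        AP
          Adj: bright
          AP
            Adj: bright
        N: hill
The span 'no linguist' is the NP node built by NP → Det N.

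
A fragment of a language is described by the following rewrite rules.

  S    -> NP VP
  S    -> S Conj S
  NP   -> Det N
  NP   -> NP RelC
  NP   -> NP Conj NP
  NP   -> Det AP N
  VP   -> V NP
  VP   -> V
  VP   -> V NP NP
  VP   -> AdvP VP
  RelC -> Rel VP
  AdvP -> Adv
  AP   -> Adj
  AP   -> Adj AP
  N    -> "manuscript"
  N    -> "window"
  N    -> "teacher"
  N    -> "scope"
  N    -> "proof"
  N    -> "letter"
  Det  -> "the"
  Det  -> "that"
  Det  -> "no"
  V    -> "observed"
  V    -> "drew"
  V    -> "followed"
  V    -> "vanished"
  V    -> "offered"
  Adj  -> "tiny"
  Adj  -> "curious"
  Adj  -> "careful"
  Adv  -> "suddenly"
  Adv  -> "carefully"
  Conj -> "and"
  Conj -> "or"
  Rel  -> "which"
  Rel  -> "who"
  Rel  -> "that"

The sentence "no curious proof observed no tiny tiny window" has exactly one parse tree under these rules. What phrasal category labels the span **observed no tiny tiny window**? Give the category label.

[S [NP [Det no] [AP [Adj curious]] [N proof]] [VP [V observed] [NP [Det no] [AP [Adj tiny] [AP [Adj tiny]]] [N window]]]]
The span 'observed no tiny tiny window' is the VP node built by VP → V NP.

VP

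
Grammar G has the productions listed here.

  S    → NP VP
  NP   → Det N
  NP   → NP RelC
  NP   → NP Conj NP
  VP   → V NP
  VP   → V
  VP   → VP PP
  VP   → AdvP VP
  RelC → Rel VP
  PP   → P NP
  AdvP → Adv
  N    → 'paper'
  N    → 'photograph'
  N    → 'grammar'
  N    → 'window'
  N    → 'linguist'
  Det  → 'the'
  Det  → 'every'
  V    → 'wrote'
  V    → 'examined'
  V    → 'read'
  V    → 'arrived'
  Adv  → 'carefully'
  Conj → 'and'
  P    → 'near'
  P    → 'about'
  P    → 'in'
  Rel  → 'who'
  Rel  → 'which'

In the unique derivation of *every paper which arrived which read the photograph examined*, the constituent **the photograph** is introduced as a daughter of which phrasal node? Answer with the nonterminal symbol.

VP

[S [NP [NP [NP [Det every] [N paper]] [RelC [Rel which] [VP [V arrived]]]] [RelC [Rel which] [VP [V read] [NP [Det the] [N photograph]]]]] [VP [V examined]]]
The span 'the photograph' is the NP node built by NP → Det N.
Its mother is the VP built by VP → V NP.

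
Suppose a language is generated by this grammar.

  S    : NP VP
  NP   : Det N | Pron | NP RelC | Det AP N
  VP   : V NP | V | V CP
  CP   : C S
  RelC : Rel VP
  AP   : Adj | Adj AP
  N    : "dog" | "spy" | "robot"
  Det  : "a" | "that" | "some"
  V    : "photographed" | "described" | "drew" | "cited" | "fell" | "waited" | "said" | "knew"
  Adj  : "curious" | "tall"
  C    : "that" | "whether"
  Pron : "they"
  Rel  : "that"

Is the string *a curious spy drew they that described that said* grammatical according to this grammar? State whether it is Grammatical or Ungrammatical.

Grammatical

S
  NP
    Det: a
    AP
      Adj: curious
    N: spy
  VP
    V: drew
    NP
      NP
        NP
          Pron: they
        RelC
          Rel: that
          VP
            V: described
      RelC
        Rel: that
        VP
          V: said
The bracketing above is licensed at every node by one of the given productions, with S at the root.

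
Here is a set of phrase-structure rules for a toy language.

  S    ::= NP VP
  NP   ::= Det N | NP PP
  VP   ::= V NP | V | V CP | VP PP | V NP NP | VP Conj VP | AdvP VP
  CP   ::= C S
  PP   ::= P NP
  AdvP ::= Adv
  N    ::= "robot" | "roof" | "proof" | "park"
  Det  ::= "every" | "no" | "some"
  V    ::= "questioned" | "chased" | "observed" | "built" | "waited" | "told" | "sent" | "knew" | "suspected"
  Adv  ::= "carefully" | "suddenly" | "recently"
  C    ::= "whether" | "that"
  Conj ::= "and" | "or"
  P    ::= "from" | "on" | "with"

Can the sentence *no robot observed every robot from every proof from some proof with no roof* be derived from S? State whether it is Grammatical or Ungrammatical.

Grammatical

S
  NP
    Det: no
    N: robot
  VP
    V: observed
    NP
      NP
        Det: every
        N: robot
      PP
        P: from
        NP
          NP
            Det: every
            N: proof
          PP
            P: from
            NP
              NP
                Det: some
                N: proof
              PP
                P: with
                NP
                  Det: no
                  N: roof
Each bracket corresponds to one application of a listed rule, so the string is derivable from S.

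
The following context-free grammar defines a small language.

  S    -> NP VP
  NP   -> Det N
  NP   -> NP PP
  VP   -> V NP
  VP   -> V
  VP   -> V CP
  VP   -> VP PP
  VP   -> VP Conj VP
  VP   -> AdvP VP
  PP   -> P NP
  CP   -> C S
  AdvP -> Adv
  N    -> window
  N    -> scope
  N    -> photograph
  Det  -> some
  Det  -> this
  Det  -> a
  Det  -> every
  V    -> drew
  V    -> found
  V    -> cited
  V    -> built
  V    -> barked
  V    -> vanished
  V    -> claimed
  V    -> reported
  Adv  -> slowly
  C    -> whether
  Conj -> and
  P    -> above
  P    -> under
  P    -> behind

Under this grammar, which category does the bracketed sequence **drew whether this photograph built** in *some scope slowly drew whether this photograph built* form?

[S [NP [Det some] [N scope]] [VP [AdvP [Adv slowly]] [VP [V drew] [CP [C whether] [S [NP [Det this] [N photograph]] [VP [V built]]]]]]]
The span 'drew whether this photograph built' is the VP node built by VP → V CP.

VP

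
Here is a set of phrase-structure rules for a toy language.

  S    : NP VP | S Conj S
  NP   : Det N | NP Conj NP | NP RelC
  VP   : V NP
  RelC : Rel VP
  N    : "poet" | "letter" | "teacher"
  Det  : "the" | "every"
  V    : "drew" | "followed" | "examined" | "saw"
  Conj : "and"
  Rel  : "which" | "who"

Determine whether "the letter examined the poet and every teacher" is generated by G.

Grammatical

S
  NP
    Det: the
    N: letter
  VP
    V: examined
    NP
      NP
        Det: the
        N: poet
      Conj: and
      NP
        Det: every
        N: teacher
The bracketing above is licensed at every node by one of the given productions, with S at the root.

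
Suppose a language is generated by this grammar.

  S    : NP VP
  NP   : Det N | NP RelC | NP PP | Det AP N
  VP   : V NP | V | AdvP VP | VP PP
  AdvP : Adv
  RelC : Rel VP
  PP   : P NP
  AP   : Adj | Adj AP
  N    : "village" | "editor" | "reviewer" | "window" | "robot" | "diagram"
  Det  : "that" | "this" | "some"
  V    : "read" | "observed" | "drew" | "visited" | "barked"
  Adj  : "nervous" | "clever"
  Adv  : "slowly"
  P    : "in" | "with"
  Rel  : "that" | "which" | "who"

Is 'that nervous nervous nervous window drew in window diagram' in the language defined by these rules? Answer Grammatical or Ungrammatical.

A P word can never sit immediately before an N word in any string this grammar generates, so the substring 'in window' rules out a derivation.

Ungrammatical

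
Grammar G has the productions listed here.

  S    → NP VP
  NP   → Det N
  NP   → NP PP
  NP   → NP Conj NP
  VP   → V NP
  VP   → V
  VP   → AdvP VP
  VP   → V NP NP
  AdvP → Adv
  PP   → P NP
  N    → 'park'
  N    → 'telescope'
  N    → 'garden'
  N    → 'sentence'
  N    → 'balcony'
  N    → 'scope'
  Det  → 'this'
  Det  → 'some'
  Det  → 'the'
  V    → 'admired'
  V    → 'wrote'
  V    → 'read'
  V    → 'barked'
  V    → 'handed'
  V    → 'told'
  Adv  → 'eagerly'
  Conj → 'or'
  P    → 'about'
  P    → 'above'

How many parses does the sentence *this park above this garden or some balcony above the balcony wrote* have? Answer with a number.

Two of the 5 distinct bracketings:
[S [NP [NP [Det this] [N park]] [PP [P above] [NP [NP [NP [Det this] [N garden]] [Conj or] [NP [Det some] [N balcony]]] [PP [P above] [NP [Det the] [N balcony]]]]]] [VP [V wrote]]]
[S [NP [NP [Det this] [N park]] [PP [P above] [NP [NP [Det this] [N garden]] [Conj or] [NP [NP [Det some] [N balcony]] [PP [P above] [NP [Det the] [N balcony]]]]]]] [VP [V wrote]]]
The trees differ in how a recursive rule is bracketed over the same span.

5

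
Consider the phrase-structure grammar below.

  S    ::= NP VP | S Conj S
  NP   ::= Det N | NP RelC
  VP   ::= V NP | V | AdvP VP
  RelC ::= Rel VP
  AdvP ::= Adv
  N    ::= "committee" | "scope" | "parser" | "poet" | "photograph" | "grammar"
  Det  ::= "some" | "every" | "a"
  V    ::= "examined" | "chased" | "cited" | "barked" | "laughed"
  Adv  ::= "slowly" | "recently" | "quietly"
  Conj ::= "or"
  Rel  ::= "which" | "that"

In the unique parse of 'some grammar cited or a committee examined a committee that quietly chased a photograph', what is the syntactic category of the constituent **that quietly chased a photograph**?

[S [S [NP [Det some] [N grammar]] [VP [V cited]]] [Conj or] [S [NP [Det a] [N committee]] [VP [V examined] [NP [NP [Det a] [N committee]] [RelC [Rel that] [VP [AdvP [Adv quietly]] [VP [V chased] [NP [Det a] [N photograph]]]]]]]]]
The span 'that quietly chased a photograph' is the RelC node built by RelC → Rel VP.

RelC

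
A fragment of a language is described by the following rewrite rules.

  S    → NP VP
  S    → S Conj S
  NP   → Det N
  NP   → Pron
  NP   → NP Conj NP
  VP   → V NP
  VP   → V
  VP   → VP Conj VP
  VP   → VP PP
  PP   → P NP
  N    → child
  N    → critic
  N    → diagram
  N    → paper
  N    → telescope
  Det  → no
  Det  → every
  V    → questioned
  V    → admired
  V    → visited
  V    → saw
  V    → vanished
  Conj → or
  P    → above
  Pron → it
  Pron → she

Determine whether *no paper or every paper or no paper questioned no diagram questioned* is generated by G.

Ungrammatical

For S → NP VP, every NP-prefix leaves a non-VP remainder: after 'no paper' the remainder is not a VP; after 'no paper or every paper' the remainder is not a VP; after 'no paper or every paper or no paper' the remainder is not a VP. The alternative S rule S → S Conj S likewise has no satisfying split.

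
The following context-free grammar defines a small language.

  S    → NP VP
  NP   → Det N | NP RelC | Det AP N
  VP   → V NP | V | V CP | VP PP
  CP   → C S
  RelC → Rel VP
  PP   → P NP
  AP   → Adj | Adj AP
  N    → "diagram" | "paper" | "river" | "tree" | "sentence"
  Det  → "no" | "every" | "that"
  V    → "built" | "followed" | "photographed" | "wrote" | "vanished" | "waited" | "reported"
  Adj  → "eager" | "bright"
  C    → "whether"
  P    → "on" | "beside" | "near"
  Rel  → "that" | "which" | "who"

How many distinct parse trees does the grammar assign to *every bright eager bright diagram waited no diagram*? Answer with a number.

[S [NP [Det every] [AP [Adj bright] [AP [Adj eager] [AP [Adj bright]]]] [N diagram]] [VP [V waited] [NP [Det no] [N diagram]]]]
No rule offers an alternative attachment or grouping for any span, so this is the only derivation.

1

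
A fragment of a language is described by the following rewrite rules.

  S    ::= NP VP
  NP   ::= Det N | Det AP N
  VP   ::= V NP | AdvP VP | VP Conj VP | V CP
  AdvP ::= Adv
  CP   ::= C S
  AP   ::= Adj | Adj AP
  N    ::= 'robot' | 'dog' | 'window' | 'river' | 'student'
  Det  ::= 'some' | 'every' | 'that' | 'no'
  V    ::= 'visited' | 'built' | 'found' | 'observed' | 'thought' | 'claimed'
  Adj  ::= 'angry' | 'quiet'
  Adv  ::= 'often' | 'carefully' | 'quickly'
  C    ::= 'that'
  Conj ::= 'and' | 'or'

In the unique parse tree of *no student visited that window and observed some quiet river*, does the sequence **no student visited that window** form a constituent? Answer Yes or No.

No

[S [NP [Det no] [N student]] [VP [VP [V visited] [NP [Det that] [N window]]] [Conj and] [VP [V observed] [NP [Det some] [AP [Adj quiet]] [N river]]]]]
The smallest constituent containing 'no student visited that window' is the S spanning 'no student visited that window and observed some quiet river'; no single node in the tree dominates exactly the given words.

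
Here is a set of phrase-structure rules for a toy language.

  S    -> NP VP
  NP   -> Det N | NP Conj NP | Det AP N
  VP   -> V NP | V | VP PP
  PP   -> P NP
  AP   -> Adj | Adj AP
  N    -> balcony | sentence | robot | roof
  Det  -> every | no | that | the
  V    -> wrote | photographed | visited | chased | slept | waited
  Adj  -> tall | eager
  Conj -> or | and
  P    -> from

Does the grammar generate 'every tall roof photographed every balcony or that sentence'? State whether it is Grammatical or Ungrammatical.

[S [NP [Det every] [AP [Adj tall]] [N roof]] [VP [V photographed] [NP [NP [Det every] [N balcony]] [Conj or] [NP [Det that] [N sentence]]]]]
Each bracket corresponds to one application of a listed rule, so the string is derivable from S.

Grammatical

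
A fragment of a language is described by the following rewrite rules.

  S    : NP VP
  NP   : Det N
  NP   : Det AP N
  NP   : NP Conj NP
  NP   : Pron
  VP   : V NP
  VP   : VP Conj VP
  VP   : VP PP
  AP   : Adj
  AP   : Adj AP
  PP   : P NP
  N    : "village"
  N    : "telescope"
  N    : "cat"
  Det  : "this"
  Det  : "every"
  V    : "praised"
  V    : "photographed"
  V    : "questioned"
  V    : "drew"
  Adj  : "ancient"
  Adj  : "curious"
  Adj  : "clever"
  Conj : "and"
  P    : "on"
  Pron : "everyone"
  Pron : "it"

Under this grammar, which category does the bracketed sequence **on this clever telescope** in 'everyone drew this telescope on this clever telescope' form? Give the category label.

PP

[S [NP [Pron everyone]] [VP [VP [V drew] [NP [Det this] [N telescope]]] [PP [P on] [NP [Det this] [AP [Adj clever]] [N telescope]]]]]
The span 'on this clever telescope' is the PP node built by PP → P NP.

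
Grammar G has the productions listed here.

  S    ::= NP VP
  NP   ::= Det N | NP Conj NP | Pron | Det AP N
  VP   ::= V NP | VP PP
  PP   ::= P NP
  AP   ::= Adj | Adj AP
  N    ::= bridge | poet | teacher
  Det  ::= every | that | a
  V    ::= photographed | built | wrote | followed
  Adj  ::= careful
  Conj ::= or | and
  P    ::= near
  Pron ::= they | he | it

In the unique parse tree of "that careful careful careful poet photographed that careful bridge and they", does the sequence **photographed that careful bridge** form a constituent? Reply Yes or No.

[S [NP [Det that] [AP [Adj careful] [AP [Adj careful] [AP [Adj careful]]]] [N poet]] [VP [V photographed] [NP [NP [Det that] [AP [Adj careful]] [N bridge]] [Conj and] [NP [Pron they]]]]]
The smallest constituent containing 'photographed that careful bridge' is the VP spanning 'photographed that careful bridge and they'; no single node in the tree dominates exactly the given words.

No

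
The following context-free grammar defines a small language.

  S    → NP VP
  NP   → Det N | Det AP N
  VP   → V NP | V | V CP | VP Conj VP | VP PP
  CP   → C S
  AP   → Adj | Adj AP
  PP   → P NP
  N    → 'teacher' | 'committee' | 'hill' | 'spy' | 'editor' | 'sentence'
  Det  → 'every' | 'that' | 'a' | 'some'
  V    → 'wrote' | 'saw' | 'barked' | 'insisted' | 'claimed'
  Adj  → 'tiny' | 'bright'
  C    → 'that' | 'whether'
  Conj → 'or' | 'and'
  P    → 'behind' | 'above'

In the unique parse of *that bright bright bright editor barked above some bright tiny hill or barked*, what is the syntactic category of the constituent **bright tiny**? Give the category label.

AP

[S [NP [Det that] [AP [Adj bright] [AP [Adj bright] [AP [Adj bright]]]] [N editor]] [VP [VP [VP [V barked]] [PP [P above] [NP [Det some] [AP [Adj bright] [AP [Adj tiny]]] [N hill]]]] [Conj or] [VP [V barked]]]]
The span 'bright tiny' is the AP node built by AP → Adj AP.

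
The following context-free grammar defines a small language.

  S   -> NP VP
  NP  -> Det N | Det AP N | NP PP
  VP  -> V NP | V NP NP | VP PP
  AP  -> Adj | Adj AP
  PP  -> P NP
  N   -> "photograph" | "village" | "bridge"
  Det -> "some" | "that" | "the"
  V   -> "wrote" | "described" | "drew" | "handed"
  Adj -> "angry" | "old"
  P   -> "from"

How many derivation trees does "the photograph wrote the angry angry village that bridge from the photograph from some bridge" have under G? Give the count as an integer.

Two of the 5 distinct bracketings:
[S [NP [Det the] [N photograph]] [VP [V wrote] [NP [Det the] [AP [Adj angry] [AP [Adj angry]]] [N village]] [NP [NP [Det that] [N bridge]] [PP [P from] [NP [NP [Det the] [N photograph]] [PP [P from] [NP [Det some] [N bridge]]]]]]]]
[S [NP [Det the] [N photograph]] [VP [V wrote] [NP [Det the] [AP [Adj angry] [AP [Adj angry]]] [N village]] [NP [NP [NP [Det that] [N bridge]] [PP [P from] [NP [Det the] [N photograph]]]] [PP [P from] [NP [Det some] [N bridge]]]]]]
The trees differ in how a recursive rule is bracketed over the same span.

5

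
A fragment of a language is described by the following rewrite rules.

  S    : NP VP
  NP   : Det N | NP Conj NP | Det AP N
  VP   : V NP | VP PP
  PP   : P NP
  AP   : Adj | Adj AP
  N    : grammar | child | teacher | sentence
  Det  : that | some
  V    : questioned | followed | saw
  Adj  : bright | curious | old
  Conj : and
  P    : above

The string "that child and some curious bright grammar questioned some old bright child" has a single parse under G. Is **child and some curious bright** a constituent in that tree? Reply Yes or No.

[S [NP [NP [Det that] [N child]] [Conj and] [NP [Det some] [AP [Adj curious] [AP [Adj bright]]] [N grammar]]] [VP [V questioned] [NP [Det some] [AP [Adj old] [AP [Adj bright]]] [N child]]]]
The smallest constituent containing 'child and some curious bright' is the NP spanning 'that child and some curious bright grammar'; no single node in the tree dominates exactly the given words.

No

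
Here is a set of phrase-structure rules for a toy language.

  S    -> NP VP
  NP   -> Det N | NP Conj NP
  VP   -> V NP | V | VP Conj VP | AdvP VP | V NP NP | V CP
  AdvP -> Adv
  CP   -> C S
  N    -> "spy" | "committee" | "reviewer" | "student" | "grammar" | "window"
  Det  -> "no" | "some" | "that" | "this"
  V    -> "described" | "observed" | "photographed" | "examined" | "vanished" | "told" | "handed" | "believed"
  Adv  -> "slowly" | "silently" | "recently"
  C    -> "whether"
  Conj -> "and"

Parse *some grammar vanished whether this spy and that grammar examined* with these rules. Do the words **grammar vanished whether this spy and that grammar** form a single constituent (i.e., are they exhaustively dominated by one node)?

No

[S [NP [Det some] [N grammar]] [VP [V vanished] [CP [C whether] [S [NP [NP [Det this] [N spy]] [Conj and] [NP [Det that] [N grammar]]] [VP [V examined]]]]]]
The smallest constituent containing 'grammar vanished whether this spy and that grammar' is the S spanning 'some grammar vanished whether this spy and that grammar examined'; no single node in the tree dominates exactly the given words.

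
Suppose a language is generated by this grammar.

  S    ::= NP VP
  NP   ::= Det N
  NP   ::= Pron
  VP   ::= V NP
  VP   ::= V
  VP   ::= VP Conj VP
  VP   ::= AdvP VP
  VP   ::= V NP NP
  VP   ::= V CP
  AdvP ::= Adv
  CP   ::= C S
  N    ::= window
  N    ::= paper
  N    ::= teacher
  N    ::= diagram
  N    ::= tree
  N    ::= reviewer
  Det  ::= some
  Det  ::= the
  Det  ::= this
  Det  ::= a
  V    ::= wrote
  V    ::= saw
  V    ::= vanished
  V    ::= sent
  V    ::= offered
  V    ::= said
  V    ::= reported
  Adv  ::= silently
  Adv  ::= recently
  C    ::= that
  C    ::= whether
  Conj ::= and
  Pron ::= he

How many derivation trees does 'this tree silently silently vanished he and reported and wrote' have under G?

Two of the 9 distinct bracketings:
[S [NP [Det this] [N tree]] [VP [VP [AdvP [Adv silently]] [VP [AdvP [Adv silently]] [VP [V vanished] [NP [Pron he]]]]] [Conj and] [VP [VP [V reported]] [Conj and] [VP [V wrote]]]]]
[S [NP [Det this] [N tree]] [VP [VP [VP [AdvP [Adv silently]] [VP [AdvP [Adv silently]] [VP [V vanished] [NP [Pron he]]]]] [Conj and] [VP [V reported]]] [Conj and] [VP [V wrote]]]]
The trees differ in how a recursive rule is bracketed over the same span.

9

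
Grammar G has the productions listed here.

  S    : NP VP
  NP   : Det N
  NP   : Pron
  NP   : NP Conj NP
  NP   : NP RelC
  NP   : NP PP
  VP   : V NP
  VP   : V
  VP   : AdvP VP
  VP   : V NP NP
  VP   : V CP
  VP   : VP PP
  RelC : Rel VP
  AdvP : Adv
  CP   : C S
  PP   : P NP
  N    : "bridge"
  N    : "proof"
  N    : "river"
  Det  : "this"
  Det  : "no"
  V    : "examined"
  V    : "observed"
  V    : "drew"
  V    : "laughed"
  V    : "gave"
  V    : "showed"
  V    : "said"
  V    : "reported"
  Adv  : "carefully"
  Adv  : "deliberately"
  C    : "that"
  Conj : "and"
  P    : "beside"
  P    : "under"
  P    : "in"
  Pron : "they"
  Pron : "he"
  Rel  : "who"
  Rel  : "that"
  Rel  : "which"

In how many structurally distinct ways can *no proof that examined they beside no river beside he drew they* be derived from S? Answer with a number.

9

Two of the 9 distinct bracketings:
[S [NP [NP [Det no] [N proof]] [RelC [Rel that] [VP [V examined] [NP [NP [Pron they]] [PP [P beside] [NP [NP [Det no] [N river]] [PP [P beside] [NP [Pron he]]]]]]]]] [VP [V drew] [NP [Pron they]]]]
[S [NP [NP [Det no] [N proof]] [RelC [Rel that] [VP [V examined] [NP [NP [NP [Pron they]] [PP [P beside] [NP [Det no] [N river]]]] [PP [P beside] [NP [Pron he]]]]]]] [VP [V drew] [NP [Pron they]]]]
The trees differ in how a recursive rule is bracketed over the same span.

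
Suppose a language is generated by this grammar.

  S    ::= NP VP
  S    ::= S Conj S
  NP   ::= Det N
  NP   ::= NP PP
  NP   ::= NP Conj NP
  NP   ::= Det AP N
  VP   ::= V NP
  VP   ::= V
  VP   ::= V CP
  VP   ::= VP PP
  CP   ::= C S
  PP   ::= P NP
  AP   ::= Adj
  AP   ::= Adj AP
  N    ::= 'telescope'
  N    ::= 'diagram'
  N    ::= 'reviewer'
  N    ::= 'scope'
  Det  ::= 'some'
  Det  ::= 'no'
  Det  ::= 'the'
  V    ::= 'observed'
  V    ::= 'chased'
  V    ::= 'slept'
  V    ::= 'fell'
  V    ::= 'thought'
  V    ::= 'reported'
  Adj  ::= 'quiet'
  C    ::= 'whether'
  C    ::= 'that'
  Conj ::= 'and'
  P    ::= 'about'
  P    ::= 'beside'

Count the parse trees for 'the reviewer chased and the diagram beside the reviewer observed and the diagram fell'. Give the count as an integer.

2

The two bracketings:
[S [S [NP [Det the] [N reviewer]] [VP [V chased]]] [Conj and] [S [S [NP [NP [Det the] [N diagram]] [PP [P beside] [NP [Det the] [N reviewer]]]] [VP [V observed]]] [Conj and] [S [NP [Det the] [N diagram]] [VP [V fell]]]]]
[S [S [S [NP [Det the] [N reviewer]] [VP [V chased]]] [Conj and] [S [NP [NP [Det the] [N diagram]] [PP [P beside] [NP [Det the] [N reviewer]]]] [VP [V observed]]]] [Conj and] [S [NP [Det the] [N diagram]] [VP [V fell]]]]
The trees differ in how a recursive rule is bracketed over the same span.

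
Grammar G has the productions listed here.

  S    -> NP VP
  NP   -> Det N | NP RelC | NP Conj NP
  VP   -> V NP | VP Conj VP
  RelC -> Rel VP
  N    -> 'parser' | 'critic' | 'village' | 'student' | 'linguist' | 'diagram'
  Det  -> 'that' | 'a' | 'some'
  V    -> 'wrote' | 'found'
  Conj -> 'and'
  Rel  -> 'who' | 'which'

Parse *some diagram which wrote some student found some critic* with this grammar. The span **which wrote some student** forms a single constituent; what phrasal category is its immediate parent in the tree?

S
  NP
    NP
      Det: some
      N: diagram
    RelC
      Rel: which
      VP
        V: wrote
        NP
          Det: some
          N: student
  VP
    V: found
    NP
      Det: some
      N: critic
The span 'which wrote some student' is the RelC node built by RelC → Rel VP.
Its mother is the NP built by NP → NP RelC.

NP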